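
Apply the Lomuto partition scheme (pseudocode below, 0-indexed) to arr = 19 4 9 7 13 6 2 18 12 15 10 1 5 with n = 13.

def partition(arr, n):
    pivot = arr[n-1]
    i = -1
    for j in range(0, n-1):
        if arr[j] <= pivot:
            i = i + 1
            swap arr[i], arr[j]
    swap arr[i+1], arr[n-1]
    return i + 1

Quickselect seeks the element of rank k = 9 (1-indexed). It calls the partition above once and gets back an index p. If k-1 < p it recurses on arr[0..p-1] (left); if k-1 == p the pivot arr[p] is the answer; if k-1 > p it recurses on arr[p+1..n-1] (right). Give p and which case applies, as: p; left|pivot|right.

pivot = arr[12] = 5; i = -1
j=0: arr[0]=19 > 5 → no swap
j=1: arr[1]=4 ≤ 5 → i=0, swap arr[0],arr[1] → 4 19 9 7 13 6 2 18 12 15 10 1 5
j=2: arr[2]=9 > 5 → no swap
j=3: arr[3]=7 > 5 → no swap
j=4: arr[4]=13 > 5 → no swap
j=5: arr[5]=6 > 5 → no swap
j=6: arr[6]=2 ≤ 5 → i=1, swap arr[1],arr[6] → 4 2 9 7 13 6 19 18 12 15 10 1 5
j=7: arr[7]=18 > 5 → no swap
j=8: arr[8]=12 > 5 → no swap
j=9: arr[9]=15 > 5 → no swap
j=10: arr[10]=10 > 5 → no swap
j=11: arr[11]=1 ≤ 5 → i=2, swap arr[2],arr[11] → 4 2 1 7 13 6 19 18 12 15 10 9 5
final swap arr[3],arr[12] → 4 2 1 5 13 6 19 18 12 15 10 9 7; return 3
p = 3; k-1 = 8 > 3 ⇒ right

3; right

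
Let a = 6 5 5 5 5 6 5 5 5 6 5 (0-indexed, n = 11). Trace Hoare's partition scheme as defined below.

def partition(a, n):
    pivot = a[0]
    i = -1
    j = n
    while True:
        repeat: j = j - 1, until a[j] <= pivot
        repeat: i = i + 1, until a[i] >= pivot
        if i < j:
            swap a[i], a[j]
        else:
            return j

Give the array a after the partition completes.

5 5 5 5 5 6 5 5 5 6 6

pivot=6
j stops at 10 (5), i stops at 0 (6); swap ⇒ 5 5 5 5 5 6 5 5 5 6 6
j stops at 9 (6), i stops at 5 (6); swap ⇒ 5 5 5 5 5 6 5 5 5 6 6
j stops at 8, i stops at 9; i≥j ⇒ return 8. a=5 5 5 5 5 6 5 5 5 6 6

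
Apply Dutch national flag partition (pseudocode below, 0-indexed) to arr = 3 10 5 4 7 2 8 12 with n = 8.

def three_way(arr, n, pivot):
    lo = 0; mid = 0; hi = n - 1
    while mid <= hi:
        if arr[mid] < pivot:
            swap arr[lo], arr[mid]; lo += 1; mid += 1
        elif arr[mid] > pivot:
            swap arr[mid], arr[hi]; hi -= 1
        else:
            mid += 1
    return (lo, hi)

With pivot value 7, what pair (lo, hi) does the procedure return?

pivot = 7; lo=0, mid=0, hi=7
arr[mid]=3<7: swap arr[0],arr[0]; lo=1,mid=1 → 3 10 5 4 7 2 8 12
arr[mid]=10>7: swap arr[1],arr[7]; hi=6 → 3 12 5 4 7 2 8 10
arr[mid]=12>7: swap arr[1],arr[6]; hi=5 → 3 8 5 4 7 2 12 10
arr[mid]=8>7: swap arr[1],arr[5]; hi=4 → 3 2 5 4 7 8 12 10
arr[mid]=2<7: swap arr[1],arr[1]; lo=2,mid=2 → 3 2 5 4 7 8 12 10
arr[mid]=5<7: swap arr[2],arr[2]; lo=3,mid=3 → 3 2 5 4 7 8 12 10
arr[mid]=4<7: swap arr[3],arr[3]; lo=4,mid=4 → 3 2 5 4 7 8 12 10
arr[mid]=7=7: mid=5
end: lo=4, hi=4; arr = 3 2 5 4 7 8 12 10

(4, 4)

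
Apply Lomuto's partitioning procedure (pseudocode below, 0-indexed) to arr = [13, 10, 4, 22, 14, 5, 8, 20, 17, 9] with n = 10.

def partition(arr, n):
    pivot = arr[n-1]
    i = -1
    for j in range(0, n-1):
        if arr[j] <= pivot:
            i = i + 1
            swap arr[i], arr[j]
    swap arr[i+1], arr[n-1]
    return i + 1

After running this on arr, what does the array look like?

[4, 5, 8, 9, 14, 10, 13, 20, 17, 22]

pivot = arr[9] = 9; i = -1
j=0: arr[0]=13 > 9 → no swap
j=1: arr[1]=10 > 9 → no swap
j=2: arr[2]=4 ≤ 9 → i=0, swap arr[0],arr[2] → [4, 10, 13, 22, 14, 5, 8, 20, 17, 9]
j=3: arr[3]=22 > 9 → no swap
j=4: arr[4]=14 > 9 → no swap
j=5: arr[5]=5 ≤ 9 → i=1, swap arr[1],arr[5] → [4, 5, 13, 22, 14, 10, 8, 20, 17, 9]
j=6: arr[6]=8 ≤ 9 → i=2, swap arr[2],arr[6] → [4, 5, 8, 22, 14, 10, 13, 20, 17, 9]
j=7: arr[7]=20 > 9 → no swap
j=8: arr[8]=17 > 9 → no swap
final swap arr[3],arr[9] → [4, 5, 8, 9, 14, 10, 13, 20, 17, 22]; return 3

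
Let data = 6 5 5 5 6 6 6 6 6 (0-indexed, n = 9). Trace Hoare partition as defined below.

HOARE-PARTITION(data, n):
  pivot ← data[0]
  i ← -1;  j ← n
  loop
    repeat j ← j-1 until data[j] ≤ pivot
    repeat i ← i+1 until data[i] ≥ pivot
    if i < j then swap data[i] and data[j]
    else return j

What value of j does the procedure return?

5

pivot=6
j stops at 8 (6), i stops at 0 (6); swap ⇒ 6 5 5 5 6 6 6 6 6
j stops at 7 (6), i stops at 4 (6); swap ⇒ 6 5 5 5 6 6 6 6 6
j stops at 6 (6), i stops at 5 (6); swap ⇒ 6 5 5 5 6 6 6 6 6
j stops at 5, i stops at 6; i≥j ⇒ return 5. data=6 5 5 5 6 6 6 6 6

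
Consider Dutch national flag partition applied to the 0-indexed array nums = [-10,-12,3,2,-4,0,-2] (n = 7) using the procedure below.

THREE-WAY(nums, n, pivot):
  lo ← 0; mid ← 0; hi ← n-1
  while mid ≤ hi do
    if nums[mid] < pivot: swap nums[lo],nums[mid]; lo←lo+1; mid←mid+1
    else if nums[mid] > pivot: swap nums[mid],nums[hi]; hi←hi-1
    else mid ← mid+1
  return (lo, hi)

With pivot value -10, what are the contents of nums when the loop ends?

pivot = -10; lo=0, mid=0, hi=6
nums[mid]=-10=-10: mid=1
nums[mid]=-12<-10: swap nums[0],nums[1]; lo=1,mid=2 → [-12,-10,3,2,-4,0,-2]
nums[mid]=3>-10: swap nums[2],nums[6]; hi=5 → [-12,-10,-2,2,-4,0,3]
nums[mid]=-2>-10: swap nums[2],nums[5]; hi=4 → [-12,-10,0,2,-4,-2,3]
nums[mid]=0>-10: swap nums[2],nums[4]; hi=3 → [-12,-10,-4,2,0,-2,3]
nums[mid]=-4>-10: swap nums[2],nums[3]; hi=2 → [-12,-10,2,-4,0,-2,3]
nums[mid]=2>-10: swap nums[2],nums[2]; hi=1 → [-12,-10,2,-4,0,-2,3]
end: lo=1, hi=1; nums = [-12,-10,2,-4,0,-2,3]

[-12,-10,2,-4,0,-2,3]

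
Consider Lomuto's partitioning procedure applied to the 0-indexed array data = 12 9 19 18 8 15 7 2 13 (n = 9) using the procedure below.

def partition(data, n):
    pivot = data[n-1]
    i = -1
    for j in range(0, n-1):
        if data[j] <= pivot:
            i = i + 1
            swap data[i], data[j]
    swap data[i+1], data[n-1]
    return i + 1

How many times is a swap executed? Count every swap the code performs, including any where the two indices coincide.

6

pivot = data[8] = 13; i = -1
j=0: data[0]=12 ≤ 13 → i=0, swap data[0],data[0] (no change) → 12 9 19 18 8 15 7 2 13
j=1: data[1]=9 ≤ 13 → i=1, swap data[1],data[1] (no change) → 12 9 19 18 8 15 7 2 13
j=2: data[2]=19 > 13 → no swap
j=3: data[3]=18 > 13 → no swap
j=4: data[4]=8 ≤ 13 → i=2, swap data[2],data[4] → 12 9 8 18 19 15 7 2 13
j=5: data[5]=15 > 13 → no swap
j=6: data[6]=7 ≤ 13 → i=3, swap data[3],data[6] → 12 9 8 7 19 15 18 2 13
j=7: data[7]=2 ≤ 13 → i=4, swap data[4],data[7] → 12 9 8 7 2 15 18 19 13
final swap data[5],data[8] → 12 9 8 7 2 13 18 19 15; return 5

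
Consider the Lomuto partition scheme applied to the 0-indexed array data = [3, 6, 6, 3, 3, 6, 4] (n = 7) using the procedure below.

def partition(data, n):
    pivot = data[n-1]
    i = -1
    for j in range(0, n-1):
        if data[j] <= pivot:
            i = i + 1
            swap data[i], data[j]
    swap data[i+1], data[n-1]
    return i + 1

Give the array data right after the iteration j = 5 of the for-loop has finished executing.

[3, 3, 3, 6, 6, 6, 4]

pivot=4, i=-1
j=0: 3≤4, i=0, swap(0,0) ⇒ [3, 6, 6, 3, 3, 6, 4]
j=1: 6>4, skip
j=2: 6>4, skip
j=3: 3≤4, i=1, swap(1,3) ⇒ [3, 3, 6, 6, 3, 6, 4]
j=4: 3≤4, i=2, swap(2,4) ⇒ [3, 3, 3, 6, 6, 6, 4]
j=5: 6>4, skip
(after j=5) data = [3, 3, 3, 6, 6, 6, 4]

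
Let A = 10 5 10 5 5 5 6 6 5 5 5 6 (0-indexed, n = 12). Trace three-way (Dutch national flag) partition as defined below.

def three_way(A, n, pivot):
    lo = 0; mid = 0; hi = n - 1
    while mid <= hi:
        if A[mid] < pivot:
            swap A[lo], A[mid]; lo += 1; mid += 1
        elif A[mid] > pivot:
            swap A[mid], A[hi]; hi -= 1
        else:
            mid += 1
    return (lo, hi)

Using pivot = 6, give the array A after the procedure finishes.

pivot = 6; lo=0, mid=0, hi=11
A[mid]=10>6: swap A[0],A[11]; hi=10 → 6 5 10 5 5 5 6 6 5 5 5 10
A[mid]=6=6: mid=1
A[mid]=5<6: swap A[0],A[1]; lo=1,mid=2 → 5 6 10 5 5 5 6 6 5 5 5 10
A[mid]=10>6: swap A[2],A[10]; hi=9 → 5 6 5 5 5 5 6 6 5 5 10 10
A[mid]=5<6: swap A[1],A[2]; lo=2,mid=3 → 5 5 6 5 5 5 6 6 5 5 10 10
A[mid]=5<6: swap A[2],A[3]; lo=3,mid=4 → 5 5 5 6 5 5 6 6 5 5 10 10
A[mid]=5<6: swap A[3],A[4]; lo=4,mid=5 → 5 5 5 5 6 5 6 6 5 5 10 10
A[mid]=5<6: swap A[4],A[5]; lo=5,mid=6 → 5 5 5 5 5 6 6 6 5 5 10 10
A[mid]=6=6: mid=7
A[mid]=6=6: mid=8
A[mid]=5<6: swap A[5],A[8]; lo=6,mid=9 → 5 5 5 5 5 5 6 6 6 5 10 10
A[mid]=5<6: swap A[6],A[9]; lo=7,mid=10 → 5 5 5 5 5 5 5 6 6 6 10 10
end: lo=7, hi=9; A = 5 5 5 5 5 5 5 6 6 6 10 10

5 5 5 5 5 5 5 6 6 6 10 10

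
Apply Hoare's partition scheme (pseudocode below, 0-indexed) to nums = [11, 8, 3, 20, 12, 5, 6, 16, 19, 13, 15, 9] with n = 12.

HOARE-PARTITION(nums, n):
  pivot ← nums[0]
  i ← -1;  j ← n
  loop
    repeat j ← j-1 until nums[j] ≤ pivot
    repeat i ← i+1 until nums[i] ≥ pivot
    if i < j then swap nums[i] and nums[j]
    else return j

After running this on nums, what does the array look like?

pivot = nums[0] = 11; i = -1, j = 12
j→11 (nums[11]=9≤11), i→0 (nums[0]=11≥11); i<j, swap → [9, 8, 3, 20, 12, 5, 6, 16, 19, 13, 15, 11]
j→6 (nums[6]=6≤11), i→3 (nums[3]=20≥11); i<j, swap → [9, 8, 3, 6, 12, 5, 20, 16, 19, 13, 15, 11]
j→5 (nums[5]=5≤11), i→4 (nums[4]=12≥11); i<j, swap → [9, 8, 3, 6, 5, 12, 20, 16, 19, 13, 15, 11]
j→4, i→5; i≥j, return j=4. nums = [9, 8, 3, 6, 5, 12, 20, 16, 19, 13, 15, 11]

[9, 8, 3, 6, 5, 12, 20, 16, 19, 13, 15, 11]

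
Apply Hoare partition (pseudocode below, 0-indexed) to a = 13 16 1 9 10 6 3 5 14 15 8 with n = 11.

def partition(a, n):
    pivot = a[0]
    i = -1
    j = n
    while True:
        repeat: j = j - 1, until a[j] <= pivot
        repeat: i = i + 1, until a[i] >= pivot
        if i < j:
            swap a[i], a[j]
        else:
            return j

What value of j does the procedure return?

pivot=13
j stops at 10 (8), i stops at 0 (13); swap ⇒ 8 16 1 9 10 6 3 5 14 15 13
j stops at 7 (5), i stops at 1 (16); swap ⇒ 8 5 1 9 10 6 3 16 14 15 13
j stops at 6, i stops at 7; i≥j ⇒ return 6. a=8 5 1 9 10 6 3 16 14 15 13

6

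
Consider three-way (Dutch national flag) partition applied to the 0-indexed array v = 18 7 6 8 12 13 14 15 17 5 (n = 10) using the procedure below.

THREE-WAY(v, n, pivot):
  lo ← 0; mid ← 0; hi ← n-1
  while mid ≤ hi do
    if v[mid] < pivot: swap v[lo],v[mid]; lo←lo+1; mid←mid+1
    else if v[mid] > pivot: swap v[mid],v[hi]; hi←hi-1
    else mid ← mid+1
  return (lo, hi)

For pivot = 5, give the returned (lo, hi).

lo=0 mid=0 hi=9
18>5: swap(0,9), hi=8 ⇒ 5 7 6 8 12 13 14 15 17 18
5=5: mid=1
7>5: swap(1,8), hi=7 ⇒ 5 17 6 8 12 13 14 15 7 18
17>5: swap(1,7), hi=6 ⇒ 5 15 6 8 12 13 14 17 7 18
15>5: swap(1,6), hi=5 ⇒ 5 14 6 8 12 13 15 17 7 18
14>5: swap(1,5), hi=4 ⇒ 5 13 6 8 12 14 15 17 7 18
13>5: swap(1,4), hi=3 ⇒ 5 12 6 8 13 14 15 17 7 18
12>5: swap(1,3), hi=2 ⇒ 5 8 6 12 13 14 15 17 7 18
8>5: swap(1,2), hi=1 ⇒ 5 6 8 12 13 14 15 17 7 18
6>5: swap(1,1), hi=0 ⇒ 5 6 8 12 13 14 15 17 7 18
done. lo=0 hi=0; v=5 6 8 12 13 14 15 17 7 18

(0, 0)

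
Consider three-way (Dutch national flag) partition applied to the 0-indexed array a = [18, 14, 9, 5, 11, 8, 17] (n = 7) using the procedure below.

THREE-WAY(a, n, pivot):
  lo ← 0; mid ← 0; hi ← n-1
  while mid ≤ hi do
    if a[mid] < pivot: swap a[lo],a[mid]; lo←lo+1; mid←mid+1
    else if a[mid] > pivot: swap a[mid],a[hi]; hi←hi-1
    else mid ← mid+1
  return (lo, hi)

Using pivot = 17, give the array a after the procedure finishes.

lo=0 mid=0 hi=6
18>17: swap(0,6), hi=5 ⇒ [17, 14, 9, 5, 11, 8, 18]
17=17: mid=1
14<17: swap(0,1), lo=1 mid=2 ⇒ [14, 17, 9, 5, 11, 8, 18]
9<17: swap(1,2), lo=2 mid=3 ⇒ [14, 9, 17, 5, 11, 8, 18]
5<17: swap(2,3), lo=3 mid=4 ⇒ [14, 9, 5, 17, 11, 8, 18]
11<17: swap(3,4), lo=4 mid=5 ⇒ [14, 9, 5, 11, 17, 8, 18]
8<17: swap(4,5), lo=5 mid=6 ⇒ [14, 9, 5, 11, 8, 17, 18]
done. lo=5 hi=5; a=[14, 9, 5, 11, 8, 17, 18]

[14, 9, 5, 11, 8, 17, 18]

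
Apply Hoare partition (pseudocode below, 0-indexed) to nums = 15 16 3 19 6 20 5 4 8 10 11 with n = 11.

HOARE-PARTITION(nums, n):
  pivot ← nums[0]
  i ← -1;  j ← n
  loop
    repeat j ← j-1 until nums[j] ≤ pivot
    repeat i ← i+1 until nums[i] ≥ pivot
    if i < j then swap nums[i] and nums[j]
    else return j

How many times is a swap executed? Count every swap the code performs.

pivot = nums[0] = 15; i = -1, j = 11
j→10 (nums[10]=11≤15), i→0 (nums[0]=15≥15); i<j, swap → 11 16 3 19 6 20 5 4 8 10 15
j→9 (nums[9]=10≤15), i→1 (nums[1]=16≥15); i<j, swap → 11 10 3 19 6 20 5 4 8 16 15
j→8 (nums[8]=8≤15), i→3 (nums[3]=19≥15); i<j, swap → 11 10 3 8 6 20 5 4 19 16 15
j→7 (nums[7]=4≤15), i→5 (nums[5]=20≥15); i<j, swap → 11 10 3 8 6 4 5 20 19 16 15
j→6, i→7; i≥j, return j=6. nums = 11 10 3 8 6 4 5 20 19 16 15

4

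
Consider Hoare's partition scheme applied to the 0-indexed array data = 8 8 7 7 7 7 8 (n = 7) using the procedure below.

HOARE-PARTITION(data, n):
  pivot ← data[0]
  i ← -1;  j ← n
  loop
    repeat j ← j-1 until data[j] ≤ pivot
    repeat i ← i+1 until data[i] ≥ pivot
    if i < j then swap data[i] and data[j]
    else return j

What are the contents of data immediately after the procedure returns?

pivot=8
j stops at 6 (8), i stops at 0 (8); swap ⇒ 8 8 7 7 7 7 8
j stops at 5 (7), i stops at 1 (8); swap ⇒ 8 7 7 7 7 8 8
j stops at 4, i stops at 5; i≥j ⇒ return 4. data=8 7 7 7 7 8 8

8 7 7 7 7 8 8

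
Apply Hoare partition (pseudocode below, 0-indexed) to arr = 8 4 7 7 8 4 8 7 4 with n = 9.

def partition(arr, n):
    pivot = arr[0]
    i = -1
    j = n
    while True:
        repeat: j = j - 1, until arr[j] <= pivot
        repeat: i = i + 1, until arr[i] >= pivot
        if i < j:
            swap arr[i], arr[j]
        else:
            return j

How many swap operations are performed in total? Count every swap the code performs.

2

pivot=8
j stops at 8 (4), i stops at 0 (8); swap ⇒ 4 4 7 7 8 4 8 7 8
j stops at 7 (7), i stops at 4 (8); swap ⇒ 4 4 7 7 7 4 8 8 8
j stops at 6, i stops at 6; i≥j ⇒ return 6. arr=4 4 7 7 7 4 8 8 8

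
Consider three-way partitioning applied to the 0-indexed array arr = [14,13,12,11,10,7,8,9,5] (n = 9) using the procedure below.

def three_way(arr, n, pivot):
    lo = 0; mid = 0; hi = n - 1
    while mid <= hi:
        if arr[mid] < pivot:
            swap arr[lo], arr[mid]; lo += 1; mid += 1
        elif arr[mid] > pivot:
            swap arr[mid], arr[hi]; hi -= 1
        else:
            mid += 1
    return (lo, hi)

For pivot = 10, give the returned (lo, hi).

pivot = 10; lo=0, mid=0, hi=8
arr[mid]=14>10: swap arr[0],arr[8]; hi=7 → [5,13,12,11,10,7,8,9,14]
arr[mid]=5<10: swap arr[0],arr[0]; lo=1,mid=1 → [5,13,12,11,10,7,8,9,14]
arr[mid]=13>10: swap arr[1],arr[7]; hi=6 → [5,9,12,11,10,7,8,13,14]
arr[mid]=9<10: swap arr[1],arr[1]; lo=2,mid=2 → [5,9,12,11,10,7,8,13,14]
arr[mid]=12>10: swap arr[2],arr[6]; hi=5 → [5,9,8,11,10,7,12,13,14]
arr[mid]=8<10: swap arr[2],arr[2]; lo=3,mid=3 → [5,9,8,11,10,7,12,13,14]
arr[mid]=11>10: swap arr[3],arr[5]; hi=4 → [5,9,8,7,10,11,12,13,14]
arr[mid]=7<10: swap arr[3],arr[3]; lo=4,mid=4 → [5,9,8,7,10,11,12,13,14]
arr[mid]=10=10: mid=5
end: lo=4, hi=4; arr = [5,9,8,7,10,11,12,13,14]

(4, 4)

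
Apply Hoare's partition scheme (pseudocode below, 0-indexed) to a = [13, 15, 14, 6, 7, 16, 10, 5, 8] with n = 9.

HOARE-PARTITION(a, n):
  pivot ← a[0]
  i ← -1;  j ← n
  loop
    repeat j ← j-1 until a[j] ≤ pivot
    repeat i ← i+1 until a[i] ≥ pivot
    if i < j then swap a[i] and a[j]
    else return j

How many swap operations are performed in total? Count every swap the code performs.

pivot=13
j stops at 8 (8), i stops at 0 (13); swap ⇒ [8, 15, 14, 6, 7, 16, 10, 5, 13]
j stops at 7 (5), i stops at 1 (15); swap ⇒ [8, 5, 14, 6, 7, 16, 10, 15, 13]
j stops at 6 (10), i stops at 2 (14); swap ⇒ [8, 5, 10, 6, 7, 16, 14, 15, 13]
j stops at 4, i stops at 5; i≥j ⇒ return 4. a=[8, 5, 10, 6, 7, 16, 14, 15, 13]

3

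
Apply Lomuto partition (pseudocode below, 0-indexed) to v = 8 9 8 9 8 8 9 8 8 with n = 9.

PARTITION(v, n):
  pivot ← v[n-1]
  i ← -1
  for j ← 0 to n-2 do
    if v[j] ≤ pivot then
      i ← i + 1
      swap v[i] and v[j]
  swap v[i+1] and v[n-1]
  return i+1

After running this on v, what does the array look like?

pivot = v[8] = 8; i = -1
j=0: v[0]=8 ≤ 8 → i=0, swap v[0],v[0] (no change) → 8 9 8 9 8 8 9 8 8
j=1: v[1]=9 > 8 → no swap
j=2: v[2]=8 ≤ 8 → i=1, swap v[1],v[2] → 8 8 9 9 8 8 9 8 8
j=3: v[3]=9 > 8 → no swap
j=4: v[4]=8 ≤ 8 → i=2, swap v[2],v[4] → 8 8 8 9 9 8 9 8 8
j=5: v[5]=8 ≤ 8 → i=3, swap v[3],v[5] → 8 8 8 8 9 9 9 8 8
j=6: v[6]=9 > 8 → no swap
j=7: v[7]=8 ≤ 8 → i=4, swap v[4],v[7] → 8 8 8 8 8 9 9 9 8
final swap v[5],v[8] → 8 8 8 8 8 8 9 9 9; return 5

8 8 8 8 8 8 9 9 9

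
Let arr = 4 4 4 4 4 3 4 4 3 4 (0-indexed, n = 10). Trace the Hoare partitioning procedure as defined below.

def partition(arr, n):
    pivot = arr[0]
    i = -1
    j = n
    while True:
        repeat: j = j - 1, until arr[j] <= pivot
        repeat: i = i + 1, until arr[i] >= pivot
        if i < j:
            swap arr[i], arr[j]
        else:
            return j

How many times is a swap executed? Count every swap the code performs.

5

pivot = arr[0] = 4; i = -1, j = 10
j→9 (arr[9]=4≤4), i→0 (arr[0]=4≥4); i<j, swap → 4 4 4 4 4 3 4 4 3 4
j→8 (arr[8]=3≤4), i→1 (arr[1]=4≥4); i<j, swap → 4 3 4 4 4 3 4 4 4 4
j→7 (arr[7]=4≤4), i→2 (arr[2]=4≥4); i<j, swap → 4 3 4 4 4 3 4 4 4 4
j→6 (arr[6]=4≤4), i→3 (arr[3]=4≥4); i<j, swap → 4 3 4 4 4 3 4 4 4 4
j→5 (arr[5]=3≤4), i→4 (arr[4]=4≥4); i<j, swap → 4 3 4 4 3 4 4 4 4 4
j→4, i→5; i≥j, return j=4. arr = 4 3 4 4 3 4 4 4 4 4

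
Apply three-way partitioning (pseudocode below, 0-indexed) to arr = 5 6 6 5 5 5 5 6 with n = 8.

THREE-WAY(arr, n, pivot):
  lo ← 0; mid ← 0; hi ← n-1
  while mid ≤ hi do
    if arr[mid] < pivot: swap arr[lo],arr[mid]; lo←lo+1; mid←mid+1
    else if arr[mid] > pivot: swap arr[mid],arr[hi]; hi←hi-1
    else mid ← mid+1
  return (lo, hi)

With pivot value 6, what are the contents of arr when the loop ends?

5 5 5 5 5 6 6 6

lo=0 mid=0 hi=7
5<6: swap(0,0), lo=1 mid=1 ⇒ 5 6 6 5 5 5 5 6
6=6: mid=2
6=6: mid=3
5<6: swap(1,3), lo=2 mid=4 ⇒ 5 5 6 6 5 5 5 6
5<6: swap(2,4), lo=3 mid=5 ⇒ 5 5 5 6 6 5 5 6
5<6: swap(3,5), lo=4 mid=6 ⇒ 5 5 5 5 6 6 5 6
5<6: swap(4,6), lo=5 mid=7 ⇒ 5 5 5 5 5 6 6 6
6=6: mid=8
done. lo=5 hi=7; arr=5 5 5 5 5 6 6 6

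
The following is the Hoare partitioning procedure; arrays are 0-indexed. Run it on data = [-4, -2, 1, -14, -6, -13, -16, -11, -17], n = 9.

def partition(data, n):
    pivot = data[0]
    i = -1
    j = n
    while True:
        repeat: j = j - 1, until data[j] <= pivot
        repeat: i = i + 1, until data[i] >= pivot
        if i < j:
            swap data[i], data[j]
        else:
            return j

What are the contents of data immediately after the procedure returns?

pivot=-4
j stops at 8 (-17), i stops at 0 (-4); swap ⇒ [-17, -2, 1, -14, -6, -13, -16, -11, -4]
j stops at 7 (-11), i stops at 1 (-2); swap ⇒ [-17, -11, 1, -14, -6, -13, -16, -2, -4]
j stops at 6 (-16), i stops at 2 (1); swap ⇒ [-17, -11, -16, -14, -6, -13, 1, -2, -4]
j stops at 5, i stops at 6; i≥j ⇒ return 5. data=[-17, -11, -16, -14, -6, -13, 1, -2, -4]

[-17, -11, -16, -14, -6, -13, 1, -2, -4]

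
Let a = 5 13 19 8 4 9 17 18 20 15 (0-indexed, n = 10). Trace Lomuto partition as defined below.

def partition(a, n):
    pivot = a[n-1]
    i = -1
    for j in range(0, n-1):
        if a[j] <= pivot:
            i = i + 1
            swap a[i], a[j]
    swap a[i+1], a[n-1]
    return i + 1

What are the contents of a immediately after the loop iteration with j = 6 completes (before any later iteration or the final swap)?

5 13 8 4 9 19 17 18 20 15

pivot = a[9] = 15; i = -1
j=0: a[0]=5 ≤ 15 → i=0, swap a[0],a[0] (no change) → 5 13 19 8 4 9 17 18 20 15
j=1: a[1]=13 ≤ 15 → i=1, swap a[1],a[1] (no change) → 5 13 19 8 4 9 17 18 20 15
j=2: a[2]=19 > 15 → no swap
j=3: a[3]=8 ≤ 15 → i=2, swap a[2],a[3] → 5 13 8 19 4 9 17 18 20 15
j=4: a[4]=4 ≤ 15 → i=3, swap a[3],a[4] → 5 13 8 4 19 9 17 18 20 15
j=5: a[5]=9 ≤ 15 → i=4, swap a[4],a[5] → 5 13 8 4 9 19 17 18 20 15
j=6: a[6]=17 > 15 → no swap
(after j=6) a = 5 13 8 4 9 19 17 18 20 15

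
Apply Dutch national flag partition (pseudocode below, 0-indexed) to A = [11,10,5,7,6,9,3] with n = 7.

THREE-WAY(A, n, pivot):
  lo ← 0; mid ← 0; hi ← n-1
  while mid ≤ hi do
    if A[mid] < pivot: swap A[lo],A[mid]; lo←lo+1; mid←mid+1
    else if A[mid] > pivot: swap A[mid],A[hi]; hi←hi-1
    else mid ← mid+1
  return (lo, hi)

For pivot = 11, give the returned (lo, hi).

(6, 6)

pivot = 11; lo=0, mid=0, hi=6
A[mid]=11=11: mid=1
A[mid]=10<11: swap A[0],A[1]; lo=1,mid=2 → [10,11,5,7,6,9,3]
A[mid]=5<11: swap A[1],A[2]; lo=2,mid=3 → [10,5,11,7,6,9,3]
A[mid]=7<11: swap A[2],A[3]; lo=3,mid=4 → [10,5,7,11,6,9,3]
A[mid]=6<11: swap A[3],A[4]; lo=4,mid=5 → [10,5,7,6,11,9,3]
A[mid]=9<11: swap A[4],A[5]; lo=5,mid=6 → [10,5,7,6,9,11,3]
A[mid]=3<11: swap A[5],A[6]; lo=6,mid=7 → [10,5,7,6,9,3,11]
end: lo=6, hi=6; A = [10,5,7,6,9,3,11]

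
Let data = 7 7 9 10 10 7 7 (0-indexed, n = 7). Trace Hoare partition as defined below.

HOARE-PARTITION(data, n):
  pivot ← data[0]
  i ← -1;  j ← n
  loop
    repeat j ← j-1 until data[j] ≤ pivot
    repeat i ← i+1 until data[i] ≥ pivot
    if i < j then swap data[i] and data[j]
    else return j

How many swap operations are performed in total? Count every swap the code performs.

2

pivot=7
j stops at 6 (7), i stops at 0 (7); swap ⇒ 7 7 9 10 10 7 7
j stops at 5 (7), i stops at 1 (7); swap ⇒ 7 7 9 10 10 7 7
j stops at 1, i stops at 2; i≥j ⇒ return 1. data=7 7 9 10 10 7 7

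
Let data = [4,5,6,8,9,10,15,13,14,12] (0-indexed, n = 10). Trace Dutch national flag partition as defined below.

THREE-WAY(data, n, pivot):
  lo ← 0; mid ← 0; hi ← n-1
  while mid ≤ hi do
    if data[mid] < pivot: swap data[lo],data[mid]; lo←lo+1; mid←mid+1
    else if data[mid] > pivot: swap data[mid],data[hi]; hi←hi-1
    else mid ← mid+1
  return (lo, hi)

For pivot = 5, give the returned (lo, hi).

pivot = 5; lo=0, mid=0, hi=9
data[mid]=4<5: swap data[0],data[0]; lo=1,mid=1 → [4,5,6,8,9,10,15,13,14,12]
data[mid]=5=5: mid=2
data[mid]=6>5: swap data[2],data[9]; hi=8 → [4,5,12,8,9,10,15,13,14,6]
data[mid]=12>5: swap data[2],data[8]; hi=7 → [4,5,14,8,9,10,15,13,12,6]
data[mid]=14>5: swap data[2],data[7]; hi=6 → [4,5,13,8,9,10,15,14,12,6]
data[mid]=13>5: swap data[2],data[6]; hi=5 → [4,5,15,8,9,10,13,14,12,6]
data[mid]=15>5: swap data[2],data[5]; hi=4 → [4,5,10,8,9,15,13,14,12,6]
data[mid]=10>5: swap data[2],data[4]; hi=3 → [4,5,9,8,10,15,13,14,12,6]
data[mid]=9>5: swap data[2],data[3]; hi=2 → [4,5,8,9,10,15,13,14,12,6]
data[mid]=8>5: swap data[2],data[2]; hi=1 → [4,5,8,9,10,15,13,14,12,6]
end: lo=1, hi=1; data = [4,5,8,9,10,15,13,14,12,6]

(1, 1)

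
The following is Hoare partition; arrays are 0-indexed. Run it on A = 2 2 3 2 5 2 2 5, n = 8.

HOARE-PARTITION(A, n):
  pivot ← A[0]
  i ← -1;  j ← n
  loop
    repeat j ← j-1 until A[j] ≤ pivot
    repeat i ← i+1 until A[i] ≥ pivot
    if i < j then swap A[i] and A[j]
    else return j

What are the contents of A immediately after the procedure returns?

2 2 2 3 5 2 2 5

pivot=2
j stops at 6 (2), i stops at 0 (2); swap ⇒ 2 2 3 2 5 2 2 5
j stops at 5 (2), i stops at 1 (2); swap ⇒ 2 2 3 2 5 2 2 5
j stops at 3 (2), i stops at 2 (3); swap ⇒ 2 2 2 3 5 2 2 5
j stops at 2, i stops at 3; i≥j ⇒ return 2. A=2 2 2 3 5 2 2 5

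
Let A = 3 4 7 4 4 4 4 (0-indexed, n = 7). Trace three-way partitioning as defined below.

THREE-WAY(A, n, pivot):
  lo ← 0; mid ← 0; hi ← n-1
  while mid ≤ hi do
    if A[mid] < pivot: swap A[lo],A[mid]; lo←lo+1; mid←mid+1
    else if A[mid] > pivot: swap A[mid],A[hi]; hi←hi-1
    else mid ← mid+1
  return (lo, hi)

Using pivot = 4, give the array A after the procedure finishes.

3 4 4 4 4 4 7

lo=0 mid=0 hi=6
3<4: swap(0,0), lo=1 mid=1 ⇒ 3 4 7 4 4 4 4
4=4: mid=2
7>4: swap(2,6), hi=5 ⇒ 3 4 4 4 4 4 7
4=4: mid=3
4=4: mid=4
4=4: mid=5
4=4: mid=6
done. lo=1 hi=5; A=3 4 4 4 4 4 7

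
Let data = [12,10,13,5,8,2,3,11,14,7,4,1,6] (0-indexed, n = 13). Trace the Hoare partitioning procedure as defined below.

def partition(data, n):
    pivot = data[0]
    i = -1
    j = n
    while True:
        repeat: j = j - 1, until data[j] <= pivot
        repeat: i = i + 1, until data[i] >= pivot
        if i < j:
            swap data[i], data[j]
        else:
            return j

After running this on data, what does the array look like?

[6,10,1,5,8,2,3,11,4,7,14,13,12]

pivot = data[0] = 12; i = -1, j = 13
j→12 (data[12]=6≤12), i→0 (data[0]=12≥12); i<j, swap → [6,10,13,5,8,2,3,11,14,7,4,1,12]
j→11 (data[11]=1≤12), i→2 (data[2]=13≥12); i<j, swap → [6,10,1,5,8,2,3,11,14,7,4,13,12]
j→10 (data[10]=4≤12), i→8 (data[8]=14≥12); i<j, swap → [6,10,1,5,8,2,3,11,4,7,14,13,12]
j→9, i→10; i≥j, return j=9. data = [6,10,1,5,8,2,3,11,4,7,14,13,12]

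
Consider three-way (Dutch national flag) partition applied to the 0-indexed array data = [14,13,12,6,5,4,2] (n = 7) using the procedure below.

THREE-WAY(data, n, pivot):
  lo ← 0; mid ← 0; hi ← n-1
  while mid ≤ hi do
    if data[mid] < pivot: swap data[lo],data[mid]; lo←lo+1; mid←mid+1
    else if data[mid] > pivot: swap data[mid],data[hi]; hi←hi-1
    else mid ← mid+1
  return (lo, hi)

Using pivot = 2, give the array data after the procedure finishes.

[2,12,6,5,4,13,14]

lo=0 mid=0 hi=6
14>2: swap(0,6), hi=5 ⇒ [2,13,12,6,5,4,14]
2=2: mid=1
13>2: swap(1,5), hi=4 ⇒ [2,4,12,6,5,13,14]
4>2: swap(1,4), hi=3 ⇒ [2,5,12,6,4,13,14]
5>2: swap(1,3), hi=2 ⇒ [2,6,12,5,4,13,14]
6>2: swap(1,2), hi=1 ⇒ [2,12,6,5,4,13,14]
12>2: swap(1,1), hi=0 ⇒ [2,12,6,5,4,13,14]
done. lo=0 hi=0; data=[2,12,6,5,4,13,14]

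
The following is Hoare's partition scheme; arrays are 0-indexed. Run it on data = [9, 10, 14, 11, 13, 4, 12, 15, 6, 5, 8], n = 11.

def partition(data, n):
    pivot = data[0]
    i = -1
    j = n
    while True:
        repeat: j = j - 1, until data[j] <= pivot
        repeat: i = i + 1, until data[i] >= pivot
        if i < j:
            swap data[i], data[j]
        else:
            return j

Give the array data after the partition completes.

pivot=9
j stops at 10 (8), i stops at 0 (9); swap ⇒ [8, 10, 14, 11, 13, 4, 12, 15, 6, 5, 9]
j stops at 9 (5), i stops at 1 (10); swap ⇒ [8, 5, 14, 11, 13, 4, 12, 15, 6, 10, 9]
j stops at 8 (6), i stops at 2 (14); swap ⇒ [8, 5, 6, 11, 13, 4, 12, 15, 14, 10, 9]
j stops at 5 (4), i stops at 3 (11); swap ⇒ [8, 5, 6, 4, 13, 11, 12, 15, 14, 10, 9]
j stops at 3, i stops at 4; i≥j ⇒ return 3. data=[8, 5, 6, 4, 13, 11, 12, 15, 14, 10, 9]

[8, 5, 6, 4, 13, 11, 12, 15, 14, 10, 9]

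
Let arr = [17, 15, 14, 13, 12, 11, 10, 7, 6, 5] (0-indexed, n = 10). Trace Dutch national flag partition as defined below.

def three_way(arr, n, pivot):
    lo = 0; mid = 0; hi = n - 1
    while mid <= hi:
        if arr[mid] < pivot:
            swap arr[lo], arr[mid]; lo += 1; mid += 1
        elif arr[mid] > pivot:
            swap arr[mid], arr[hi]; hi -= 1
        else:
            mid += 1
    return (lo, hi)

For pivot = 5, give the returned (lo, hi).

lo=0 mid=0 hi=9
17>5: swap(0,9), hi=8 ⇒ [5, 15, 14, 13, 12, 11, 10, 7, 6, 17]
5=5: mid=1
15>5: swap(1,8), hi=7 ⇒ [5, 6, 14, 13, 12, 11, 10, 7, 15, 17]
6>5: swap(1,7), hi=6 ⇒ [5, 7, 14, 13, 12, 11, 10, 6, 15, 17]
7>5: swap(1,6), hi=5 ⇒ [5, 10, 14, 13, 12, 11, 7, 6, 15, 17]
10>5: swap(1,5), hi=4 ⇒ [5, 11, 14, 13, 12, 10, 7, 6, 15, 17]
11>5: swap(1,4), hi=3 ⇒ [5, 12, 14, 13, 11, 10, 7, 6, 15, 17]
12>5: swap(1,3), hi=2 ⇒ [5, 13, 14, 12, 11, 10, 7, 6, 15, 17]
13>5: swap(1,2), hi=1 ⇒ [5, 14, 13, 12, 11, 10, 7, 6, 15, 17]
14>5: swap(1,1), hi=0 ⇒ [5, 14, 13, 12, 11, 10, 7, 6, 15, 17]
done. lo=0 hi=0; arr=[5, 14, 13, 12, 11, 10, 7, 6, 15, 17]

(0, 0)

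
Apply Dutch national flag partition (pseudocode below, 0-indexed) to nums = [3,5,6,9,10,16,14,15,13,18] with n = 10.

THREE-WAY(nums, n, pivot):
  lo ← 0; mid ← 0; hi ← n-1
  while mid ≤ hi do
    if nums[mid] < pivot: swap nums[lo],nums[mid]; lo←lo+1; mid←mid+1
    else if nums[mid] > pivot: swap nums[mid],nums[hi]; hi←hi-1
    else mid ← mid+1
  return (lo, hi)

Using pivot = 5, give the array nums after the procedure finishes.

[3,5,9,10,16,14,15,13,18,6]

lo=0 mid=0 hi=9
3<5: swap(0,0), lo=1 mid=1 ⇒ [3,5,6,9,10,16,14,15,13,18]
5=5: mid=2
6>5: swap(2,9), hi=8 ⇒ [3,5,18,9,10,16,14,15,13,6]
18>5: swap(2,8), hi=7 ⇒ [3,5,13,9,10,16,14,15,18,6]
13>5: swap(2,7), hi=6 ⇒ [3,5,15,9,10,16,14,13,18,6]
15>5: swap(2,6), hi=5 ⇒ [3,5,14,9,10,16,15,13,18,6]
14>5: swap(2,5), hi=4 ⇒ [3,5,16,9,10,14,15,13,18,6]
16>5: swap(2,4), hi=3 ⇒ [3,5,10,9,16,14,15,13,18,6]
10>5: swap(2,3), hi=2 ⇒ [3,5,9,10,16,14,15,13,18,6]
9>5: swap(2,2), hi=1 ⇒ [3,5,9,10,16,14,15,13,18,6]
done. lo=1 hi=1; nums=[3,5,9,10,16,14,15,13,18,6]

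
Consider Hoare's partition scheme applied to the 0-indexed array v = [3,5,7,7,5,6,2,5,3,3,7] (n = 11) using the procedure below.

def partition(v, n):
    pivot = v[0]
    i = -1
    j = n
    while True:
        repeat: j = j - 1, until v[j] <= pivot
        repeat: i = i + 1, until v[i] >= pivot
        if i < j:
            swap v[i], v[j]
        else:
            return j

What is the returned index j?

pivot = v[0] = 3; i = -1, j = 11
j→9 (v[9]=3≤3), i→0 (v[0]=3≥3); i<j, swap → [3,5,7,7,5,6,2,5,3,3,7]
j→8 (v[8]=3≤3), i→1 (v[1]=5≥3); i<j, swap → [3,3,7,7,5,6,2,5,5,3,7]
j→6 (v[6]=2≤3), i→2 (v[2]=7≥3); i<j, swap → [3,3,2,7,5,6,7,5,5,3,7]
j→2, i→3; i≥j, return j=2. v = [3,3,2,7,5,6,7,5,5,3,7]

2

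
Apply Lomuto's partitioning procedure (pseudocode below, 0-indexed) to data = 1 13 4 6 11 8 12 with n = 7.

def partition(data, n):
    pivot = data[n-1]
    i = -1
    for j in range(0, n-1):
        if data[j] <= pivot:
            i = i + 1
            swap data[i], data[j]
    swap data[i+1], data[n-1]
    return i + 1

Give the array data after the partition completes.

1 4 6 11 8 12 13

pivot = data[6] = 12; i = -1
j=0: data[0]=1 ≤ 12 → i=0, swap data[0],data[0] (no change) → 1 13 4 6 11 8 12
j=1: data[1]=13 > 12 → no swap
j=2: data[2]=4 ≤ 12 → i=1, swap data[1],data[2] → 1 4 13 6 11 8 12
j=3: data[3]=6 ≤ 12 → i=2, swap data[2],data[3] → 1 4 6 13 11 8 12
j=4: data[4]=11 ≤ 12 → i=3, swap data[3],data[4] → 1 4 6 11 13 8 12
j=5: data[5]=8 ≤ 12 → i=4, swap data[4],data[5] → 1 4 6 11 8 13 12
final swap data[5],data[6] → 1 4 6 11 8 12 13; return 5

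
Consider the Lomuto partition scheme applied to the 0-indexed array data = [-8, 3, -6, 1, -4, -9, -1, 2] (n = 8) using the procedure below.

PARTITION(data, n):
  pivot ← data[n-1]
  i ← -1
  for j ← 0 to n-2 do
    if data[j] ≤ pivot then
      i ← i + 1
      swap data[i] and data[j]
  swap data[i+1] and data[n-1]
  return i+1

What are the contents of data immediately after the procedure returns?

pivot = data[7] = 2; i = -1
j=0: data[0]=-8 ≤ 2 → i=0, swap data[0],data[0] (no change) → [-8, 3, -6, 1, -4, -9, -1, 2]
j=1: data[1]=3 > 2 → no swap
j=2: data[2]=-6 ≤ 2 → i=1, swap data[1],data[2] → [-8, -6, 3, 1, -4, -9, -1, 2]
j=3: data[3]=1 ≤ 2 → i=2, swap data[2],data[3] → [-8, -6, 1, 3, -4, -9, -1, 2]
j=4: data[4]=-4 ≤ 2 → i=3, swap data[3],data[4] → [-8, -6, 1, -4, 3, -9, -1, 2]
j=5: data[5]=-9 ≤ 2 → i=4, swap data[4],data[5] → [-8, -6, 1, -4, -9, 3, -1, 2]
j=6: data[6]=-1 ≤ 2 → i=5, swap data[5],data[6] → [-8, -6, 1, -4, -9, -1, 3, 2]
final swap data[6],data[7] → [-8, -6, 1, -4, -9, -1, 2, 3]; return 6

[-8, -6, 1, -4, -9, -1, 2, 3]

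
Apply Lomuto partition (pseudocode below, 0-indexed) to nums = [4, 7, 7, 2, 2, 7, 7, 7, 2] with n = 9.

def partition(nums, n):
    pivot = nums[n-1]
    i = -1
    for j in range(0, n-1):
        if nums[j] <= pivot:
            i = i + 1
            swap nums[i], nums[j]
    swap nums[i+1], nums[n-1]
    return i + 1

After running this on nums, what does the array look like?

pivot = nums[8] = 2; i = -1
j=0: nums[0]=4 > 2 → no swap
j=1: nums[1]=7 > 2 → no swap
j=2: nums[2]=7 > 2 → no swap
j=3: nums[3]=2 ≤ 2 → i=0, swap nums[0],nums[3] → [2, 7, 7, 4, 2, 7, 7, 7, 2]
j=4: nums[4]=2 ≤ 2 → i=1, swap nums[1],nums[4] → [2, 2, 7, 4, 7, 7, 7, 7, 2]
j=5: nums[5]=7 > 2 → no swap
j=6: nums[6]=7 > 2 → no swap
j=7: nums[7]=7 > 2 → no swap
final swap nums[2],nums[8] → [2, 2, 2, 4, 7, 7, 7, 7, 7]; return 2

[2, 2, 2, 4, 7, 7, 7, 7, 7]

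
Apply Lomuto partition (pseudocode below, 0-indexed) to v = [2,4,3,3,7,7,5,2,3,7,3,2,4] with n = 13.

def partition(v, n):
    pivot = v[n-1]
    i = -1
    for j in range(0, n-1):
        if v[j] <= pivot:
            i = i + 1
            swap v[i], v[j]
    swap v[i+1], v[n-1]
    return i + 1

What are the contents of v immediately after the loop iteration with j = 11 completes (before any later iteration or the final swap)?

[2,4,3,3,2,3,3,2,7,7,5,7,4]

pivot = v[12] = 4; i = -1
j=0: v[0]=2 ≤ 4 → i=0, swap v[0],v[0] (no change) → [2,4,3,3,7,7,5,2,3,7,3,2,4]
j=1: v[1]=4 ≤ 4 → i=1, swap v[1],v[1] (no change) → [2,4,3,3,7,7,5,2,3,7,3,2,4]
j=2: v[2]=3 ≤ 4 → i=2, swap v[2],v[2] (no change) → [2,4,3,3,7,7,5,2,3,7,3,2,4]
j=3: v[3]=3 ≤ 4 → i=3, swap v[3],v[3] (no change) → [2,4,3,3,7,7,5,2,3,7,3,2,4]
j=4: v[4]=7 > 4 → no swap
j=5: v[5]=7 > 4 → no swap
j=6: v[6]=5 > 4 → no swap
j=7: v[7]=2 ≤ 4 → i=4, swap v[4],v[7] → [2,4,3,3,2,7,5,7,3,7,3,2,4]
j=8: v[8]=3 ≤ 4 → i=5, swap v[5],v[8] → [2,4,3,3,2,3,5,7,7,7,3,2,4]
j=9: v[9]=7 > 4 → no swap
j=10: v[10]=3 ≤ 4 → i=6, swap v[6],v[10] → [2,4,3,3,2,3,3,7,7,7,5,2,4]
j=11: v[11]=2 ≤ 4 → i=7, swap v[7],v[11] → [2,4,3,3,2,3,3,2,7,7,5,7,4]
(after j=11) v = [2,4,3,3,2,3,3,2,7,7,5,7,4]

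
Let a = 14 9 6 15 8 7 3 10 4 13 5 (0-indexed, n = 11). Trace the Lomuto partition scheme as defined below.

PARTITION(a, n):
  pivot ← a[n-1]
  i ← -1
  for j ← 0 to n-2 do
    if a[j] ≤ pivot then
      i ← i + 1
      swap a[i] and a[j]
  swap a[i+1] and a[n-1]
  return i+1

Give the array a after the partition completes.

pivot=5, i=-1
j=0: 14>5, skip
j=1: 9>5, skip
j=2: 6>5, skip
j=3: 15>5, skip
j=4: 8>5, skip
j=5: 7>5, skip
j=6: 3≤5, i=0, swap(0,6) ⇒ 3 9 6 15 8 7 14 10 4 13 5
j=7: 10>5, skip
j=8: 4≤5, i=1, swap(1,8) ⇒ 3 4 6 15 8 7 14 10 9 13 5
j=9: 13>5, skip
swap(2,10) ⇒ 3 4 5 15 8 7 14 10 9 13 6; return 2

3 4 5 15 8 7 14 10 9 13 6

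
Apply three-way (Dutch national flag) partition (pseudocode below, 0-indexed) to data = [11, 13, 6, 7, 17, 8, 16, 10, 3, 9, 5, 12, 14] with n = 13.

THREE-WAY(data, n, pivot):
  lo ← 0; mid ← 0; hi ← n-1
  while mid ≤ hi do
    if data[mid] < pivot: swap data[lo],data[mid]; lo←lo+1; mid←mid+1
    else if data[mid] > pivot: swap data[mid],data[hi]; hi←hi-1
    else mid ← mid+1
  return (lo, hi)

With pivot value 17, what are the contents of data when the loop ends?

pivot = 17; lo=0, mid=0, hi=12
data[mid]=11<17: swap data[0],data[0]; lo=1,mid=1 → [11, 13, 6, 7, 17, 8, 16, 10, 3, 9, 5, 12, 14]
data[mid]=13<17: swap data[1],data[1]; lo=2,mid=2 → [11, 13, 6, 7, 17, 8, 16, 10, 3, 9, 5, 12, 14]
data[mid]=6<17: swap data[2],data[2]; lo=3,mid=3 → [11, 13, 6, 7, 17, 8, 16, 10, 3, 9, 5, 12, 14]
data[mid]=7<17: swap data[3],data[3]; lo=4,mid=4 → [11, 13, 6, 7, 17, 8, 16, 10, 3, 9, 5, 12, 14]
data[mid]=17=17: mid=5
data[mid]=8<17: swap data[4],data[5]; lo=5,mid=6 → [11, 13, 6, 7, 8, 17, 16, 10, 3, 9, 5, 12, 14]
data[mid]=16<17: swap data[5],data[6]; lo=6,mid=7 → [11, 13, 6, 7, 8, 16, 17, 10, 3, 9, 5, 12, 14]
data[mid]=10<17: swap data[6],data[7]; lo=7,mid=8 → [11, 13, 6, 7, 8, 16, 10, 17, 3, 9, 5, 12, 14]
data[mid]=3<17: swap data[7],data[8]; lo=8,mid=9 → [11, 13, 6, 7, 8, 16, 10, 3, 17, 9, 5, 12, 14]
data[mid]=9<17: swap data[8],data[9]; lo=9,mid=10 → [11, 13, 6, 7, 8, 16, 10, 3, 9, 17, 5, 12, 14]
data[mid]=5<17: swap data[9],data[10]; lo=10,mid=11 → [11, 13, 6, 7, 8, 16, 10, 3, 9, 5, 17, 12, 14]
data[mid]=12<17: swap data[10],data[11]; lo=11,mid=12 → [11, 13, 6, 7, 8, 16, 10, 3, 9, 5, 12, 17, 14]
data[mid]=14<17: swap data[11],data[12]; lo=12,mid=13 → [11, 13, 6, 7, 8, 16, 10, 3, 9, 5, 12, 14, 17]
end: lo=12, hi=12; data = [11, 13, 6, 7, 8, 16, 10, 3, 9, 5, 12, 14, 17]

[11, 13, 6, 7, 8, 16, 10, 3, 9, 5, 12, 14, 17]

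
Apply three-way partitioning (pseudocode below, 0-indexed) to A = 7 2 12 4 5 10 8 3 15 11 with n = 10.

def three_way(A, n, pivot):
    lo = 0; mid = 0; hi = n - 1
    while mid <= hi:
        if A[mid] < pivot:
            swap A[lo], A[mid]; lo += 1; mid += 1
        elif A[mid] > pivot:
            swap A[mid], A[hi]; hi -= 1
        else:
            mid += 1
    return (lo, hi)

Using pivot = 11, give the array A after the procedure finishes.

7 2 4 5 10 8 3 11 15 12

lo=0 mid=0 hi=9
7<11: swap(0,0), lo=1 mid=1 ⇒ 7 2 12 4 5 10 8 3 15 11
2<11: swap(1,1), lo=2 mid=2 ⇒ 7 2 12 4 5 10 8 3 15 11
12>11: swap(2,9), hi=8 ⇒ 7 2 11 4 5 10 8 3 15 12
11=11: mid=3
4<11: swap(2,3), lo=3 mid=4 ⇒ 7 2 4 11 5 10 8 3 15 12
5<11: swap(3,4), lo=4 mid=5 ⇒ 7 2 4 5 11 10 8 3 15 12
10<11: swap(4,5), lo=5 mid=6 ⇒ 7 2 4 5 10 11 8 3 15 12
8<11: swap(5,6), lo=6 mid=7 ⇒ 7 2 4 5 10 8 11 3 15 12
3<11: swap(6,7), lo=7 mid=8 ⇒ 7 2 4 5 10 8 3 11 15 12
15>11: swap(8,8), hi=7 ⇒ 7 2 4 5 10 8 3 11 15 12
done. lo=7 hi=7; A=7 2 4 5 10 8 3 11 15 12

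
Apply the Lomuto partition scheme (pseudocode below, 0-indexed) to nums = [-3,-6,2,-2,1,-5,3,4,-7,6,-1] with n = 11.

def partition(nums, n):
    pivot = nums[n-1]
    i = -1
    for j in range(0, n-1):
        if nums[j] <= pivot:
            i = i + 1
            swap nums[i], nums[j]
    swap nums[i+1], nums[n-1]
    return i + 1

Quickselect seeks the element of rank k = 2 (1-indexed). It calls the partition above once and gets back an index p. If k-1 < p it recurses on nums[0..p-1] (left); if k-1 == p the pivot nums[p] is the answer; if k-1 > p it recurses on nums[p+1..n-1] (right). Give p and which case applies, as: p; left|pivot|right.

pivot = nums[10] = -1; i = -1
j=0: nums[0]=-3 ≤ -1 → i=0, swap nums[0],nums[0] (no change) → [-3,-6,2,-2,1,-5,3,4,-7,6,-1]
j=1: nums[1]=-6 ≤ -1 → i=1, swap nums[1],nums[1] (no change) → [-3,-6,2,-2,1,-5,3,4,-7,6,-1]
j=2: nums[2]=2 > -1 → no swap
j=3: nums[3]=-2 ≤ -1 → i=2, swap nums[2],nums[3] → [-3,-6,-2,2,1,-5,3,4,-7,6,-1]
j=4: nums[4]=1 > -1 → no swap
j=5: nums[5]=-5 ≤ -1 → i=3, swap nums[3],nums[5] → [-3,-6,-2,-5,1,2,3,4,-7,6,-1]
j=6: nums[6]=3 > -1 → no swap
j=7: nums[7]=4 > -1 → no swap
j=8: nums[8]=-7 ≤ -1 → i=4, swap nums[4],nums[8] → [-3,-6,-2,-5,-7,2,3,4,1,6,-1]
j=9: nums[9]=6 > -1 → no swap
final swap nums[5],nums[10] → [-3,-6,-2,-5,-7,-1,3,4,1,6,2]; return 5
p = 5; k-1 = 1 < 5 ⇒ left

5; left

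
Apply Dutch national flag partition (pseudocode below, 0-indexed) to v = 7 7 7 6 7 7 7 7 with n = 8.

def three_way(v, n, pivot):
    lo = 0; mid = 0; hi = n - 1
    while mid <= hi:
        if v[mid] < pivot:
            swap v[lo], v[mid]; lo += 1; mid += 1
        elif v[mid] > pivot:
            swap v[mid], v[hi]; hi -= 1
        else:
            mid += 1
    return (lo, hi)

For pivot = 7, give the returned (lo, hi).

lo=0 mid=0 hi=7
7=7: mid=1
7=7: mid=2
7=7: mid=3
6<7: swap(0,3), lo=1 mid=4 ⇒ 6 7 7 7 7 7 7 7
7=7: mid=5
7=7: mid=6
7=7: mid=7
7=7: mid=8
done. lo=1 hi=7; v=6 7 7 7 7 7 7 7

(1, 7)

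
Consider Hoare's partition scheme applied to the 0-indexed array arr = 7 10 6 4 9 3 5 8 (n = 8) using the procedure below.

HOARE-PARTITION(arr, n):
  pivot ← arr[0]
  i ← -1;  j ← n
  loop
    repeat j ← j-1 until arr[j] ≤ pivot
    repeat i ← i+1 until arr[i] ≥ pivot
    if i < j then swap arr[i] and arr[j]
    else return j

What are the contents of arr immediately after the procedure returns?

5 3 6 4 9 10 7 8

pivot = arr[0] = 7; i = -1, j = 8
j→6 (arr[6]=5≤7), i→0 (arr[0]=7≥7); i<j, swap → 5 10 6 4 9 3 7 8
j→5 (arr[5]=3≤7), i→1 (arr[1]=10≥7); i<j, swap → 5 3 6 4 9 10 7 8
j→3, i→4; i≥j, return j=3. arr = 5 3 6 4 9 10 7 8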